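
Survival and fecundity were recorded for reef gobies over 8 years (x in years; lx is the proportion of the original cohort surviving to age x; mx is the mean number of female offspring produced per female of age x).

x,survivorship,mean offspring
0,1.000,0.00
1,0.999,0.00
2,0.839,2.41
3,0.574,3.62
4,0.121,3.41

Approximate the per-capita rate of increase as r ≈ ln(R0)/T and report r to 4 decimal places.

0.5701

R0 = Σ lx·mx = 0 + 0 + 2.02199 + 2.07788 + 0.41261 = 4.51248
Σ x·lx·mx = 11.92806; T = 11.92806/4.51248 = 2.64335…
r ≈ ln(R0)/T = ln(4.51248)/2.64335… = 0.570052… → 0.5701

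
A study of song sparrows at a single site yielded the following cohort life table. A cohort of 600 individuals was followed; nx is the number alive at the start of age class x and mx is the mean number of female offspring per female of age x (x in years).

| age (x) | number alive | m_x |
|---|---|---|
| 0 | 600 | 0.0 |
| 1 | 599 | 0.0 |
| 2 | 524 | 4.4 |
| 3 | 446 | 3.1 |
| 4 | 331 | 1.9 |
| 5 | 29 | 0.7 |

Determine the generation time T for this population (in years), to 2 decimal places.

lx = nx/n0 = nx/600: 1, 0.99833…, 0.87333…, 0.74333…, 0.55167…, 0.04833…
lx·mx: 0, 0, 3.842667…, 2.304333…, 1.048167…, 0.033833… → R0 = 7.229…
x·lx·mx: 0, 0, 7.685333…, 6.913…, 4.192667…, 0.169167… → Σ = 18.960167…
T = 18.960167… / 7.229… = 2.622792… → 2.62

2.62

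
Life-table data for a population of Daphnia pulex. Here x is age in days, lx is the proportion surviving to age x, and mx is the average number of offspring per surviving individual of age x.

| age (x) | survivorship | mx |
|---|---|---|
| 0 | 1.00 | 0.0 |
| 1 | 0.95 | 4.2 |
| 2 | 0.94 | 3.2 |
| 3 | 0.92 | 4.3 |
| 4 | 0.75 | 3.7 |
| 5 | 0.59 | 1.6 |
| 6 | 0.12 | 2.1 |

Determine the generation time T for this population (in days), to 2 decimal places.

2.63

lx·mx: 0, 3.99, 3.008, 3.956, 2.775, 0.944, 0.252 → R0 = 14.925
x·lx·mx: 0, 3.99, 6.016, 11.868, 11.1, 4.72, 1.512 → Σ = 39.206
T = 39.206 / 14.925 = 2.626868… → 2.63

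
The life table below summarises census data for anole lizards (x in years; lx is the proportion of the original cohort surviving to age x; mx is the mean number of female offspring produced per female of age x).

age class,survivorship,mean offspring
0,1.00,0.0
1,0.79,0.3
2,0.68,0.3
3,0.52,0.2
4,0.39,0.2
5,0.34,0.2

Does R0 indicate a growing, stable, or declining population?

declining

R0 = Σ lx·mx = 0 + 0.237 + 0.204 + 0.104 + 0.078 + 0.068 = 0.691
R0 < 1, so the population is declining.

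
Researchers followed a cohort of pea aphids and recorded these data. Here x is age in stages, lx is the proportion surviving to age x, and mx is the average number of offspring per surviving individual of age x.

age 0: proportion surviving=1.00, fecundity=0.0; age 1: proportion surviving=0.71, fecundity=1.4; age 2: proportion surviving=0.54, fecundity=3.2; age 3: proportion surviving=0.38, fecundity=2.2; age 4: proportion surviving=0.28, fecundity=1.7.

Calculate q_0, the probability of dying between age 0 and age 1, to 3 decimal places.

q_0 = (l_0 − l_1) / l_0 = (1 − 0.71) / 1
     = 0.29 / 1 = 0.29 → 0.290

0.290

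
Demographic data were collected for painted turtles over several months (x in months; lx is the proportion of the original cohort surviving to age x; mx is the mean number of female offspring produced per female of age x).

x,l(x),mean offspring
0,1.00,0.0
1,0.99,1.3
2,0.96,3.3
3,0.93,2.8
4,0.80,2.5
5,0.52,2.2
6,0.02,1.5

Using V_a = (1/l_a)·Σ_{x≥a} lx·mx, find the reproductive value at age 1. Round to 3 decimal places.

lx·mx for x ≥ 1: 1.287, 3.168, 2.604, 2, 1.144, 0.03 → sum = 10.233
V_1 = 10.233 / l_1 = 10.233 / 0.99 = 10.336364… → 10.336

10.336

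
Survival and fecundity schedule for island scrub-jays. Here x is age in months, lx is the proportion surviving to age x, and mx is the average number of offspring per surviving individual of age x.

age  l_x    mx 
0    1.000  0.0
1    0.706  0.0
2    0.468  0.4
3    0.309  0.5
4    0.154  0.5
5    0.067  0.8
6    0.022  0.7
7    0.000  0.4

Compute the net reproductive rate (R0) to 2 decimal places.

0.49

lx·mx by age: 0, 0, 0.1872, 0.1545, 0.077, 0.0536, 0.0154, 0
R0 = Σ lx·mx = 0.4877 → 0.49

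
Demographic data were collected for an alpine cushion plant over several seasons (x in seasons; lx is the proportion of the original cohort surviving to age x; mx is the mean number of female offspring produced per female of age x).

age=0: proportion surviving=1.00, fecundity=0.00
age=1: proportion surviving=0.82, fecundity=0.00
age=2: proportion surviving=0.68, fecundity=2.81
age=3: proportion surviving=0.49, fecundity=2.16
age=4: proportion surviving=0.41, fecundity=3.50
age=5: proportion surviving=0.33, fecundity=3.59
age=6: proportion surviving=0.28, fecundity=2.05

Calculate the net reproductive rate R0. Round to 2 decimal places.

6.16

lx·mx by age: 0, 0, 1.9108, 1.0584, 1.435, 1.1847, 0.574
R0 = Σ lx·mx = 6.1629 → 6.16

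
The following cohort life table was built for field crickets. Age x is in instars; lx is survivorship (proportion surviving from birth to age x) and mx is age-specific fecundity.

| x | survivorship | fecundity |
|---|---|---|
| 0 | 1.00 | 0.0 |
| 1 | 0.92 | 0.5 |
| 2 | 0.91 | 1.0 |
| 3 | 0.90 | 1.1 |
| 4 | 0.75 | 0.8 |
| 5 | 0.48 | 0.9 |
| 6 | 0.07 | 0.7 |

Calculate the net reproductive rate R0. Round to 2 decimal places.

3.44

lx·mx by age: 0, 0.46, 0.91, 0.99, 0.6, 0.432, 0.049
R0 = Σ lx·mx = 3.441 → 3.44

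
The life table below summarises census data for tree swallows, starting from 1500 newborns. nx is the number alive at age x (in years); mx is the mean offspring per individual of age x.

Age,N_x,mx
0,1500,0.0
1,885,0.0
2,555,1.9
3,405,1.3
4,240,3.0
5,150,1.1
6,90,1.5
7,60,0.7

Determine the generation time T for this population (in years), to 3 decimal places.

lx = nx/n0 = nx/1500: 1, 0.59, 0.37, 0.27, 0.16, 0.1, 0.06, 0.04
lx·mx: 0, 0, 0.703, 0.351, 0.48, 0.11, 0.09, 0.028 → R0 = 1.762
x·lx·mx: 0, 0, 1.406, 1.053, 1.92, 0.55, 0.54, 0.196 → Σ = 5.665
T = 5.665 / 1.762 = 3.215096… → 3.215

3.215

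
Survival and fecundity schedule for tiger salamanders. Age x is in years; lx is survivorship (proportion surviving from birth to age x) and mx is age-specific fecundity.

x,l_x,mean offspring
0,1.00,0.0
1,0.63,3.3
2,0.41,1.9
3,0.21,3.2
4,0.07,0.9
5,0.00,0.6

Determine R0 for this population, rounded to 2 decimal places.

lx·mx by age: 0, 2.079, 0.779, 0.672, 0.063, 0
R0 = Σ lx·mx = 3.593 → 3.59

3.59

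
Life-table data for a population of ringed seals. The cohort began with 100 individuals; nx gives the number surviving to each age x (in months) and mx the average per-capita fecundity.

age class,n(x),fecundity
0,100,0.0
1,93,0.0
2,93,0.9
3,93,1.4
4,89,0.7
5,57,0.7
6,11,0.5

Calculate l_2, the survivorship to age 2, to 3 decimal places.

0.930

l_2 = n_2/n_0 = 93/100 = 0.93 → 0.930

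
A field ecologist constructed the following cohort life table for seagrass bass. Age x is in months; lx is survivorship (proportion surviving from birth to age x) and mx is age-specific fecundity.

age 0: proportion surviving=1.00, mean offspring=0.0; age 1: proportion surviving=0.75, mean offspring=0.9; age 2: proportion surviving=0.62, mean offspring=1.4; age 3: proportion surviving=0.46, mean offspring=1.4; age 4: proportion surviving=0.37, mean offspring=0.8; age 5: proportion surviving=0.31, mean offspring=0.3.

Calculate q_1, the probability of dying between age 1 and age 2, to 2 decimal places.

q_1 = (l_1 − l_2) / l_1 = (0.75 − 0.62) / 0.75
     = 0.13 / 0.75 = 0.173333… → 0.17

0.17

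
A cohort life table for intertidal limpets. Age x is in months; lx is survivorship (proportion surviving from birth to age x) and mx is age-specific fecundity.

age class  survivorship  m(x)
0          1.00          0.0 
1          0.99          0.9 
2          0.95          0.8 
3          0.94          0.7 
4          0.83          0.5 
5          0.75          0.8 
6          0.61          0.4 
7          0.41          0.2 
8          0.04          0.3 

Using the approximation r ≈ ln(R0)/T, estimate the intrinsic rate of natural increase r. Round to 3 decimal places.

R0 = Σ lx·mx = 0 + 0.891 + 0.76 + 0.658 + 0.415 + 0.6 + 0.244 + 0.082 + 0.012 = 3.662
Σ x·lx·mx = 11.179; T = 11.179/3.662 = 3.0527…
r ≈ ln(R0)/T = ln(3.662)/3.0527… = 0.4252… → 0.425

0.425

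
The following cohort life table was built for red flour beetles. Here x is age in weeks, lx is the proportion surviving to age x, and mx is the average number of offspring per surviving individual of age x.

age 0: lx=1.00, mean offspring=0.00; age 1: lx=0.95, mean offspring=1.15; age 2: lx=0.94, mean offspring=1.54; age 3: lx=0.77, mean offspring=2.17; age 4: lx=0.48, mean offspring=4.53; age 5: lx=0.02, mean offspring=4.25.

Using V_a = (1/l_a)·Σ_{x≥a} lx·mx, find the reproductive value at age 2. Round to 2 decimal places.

5.72

lx·mx for x ≥ 2: 1.4476, 1.6709, 2.1744, 0.085 → sum = 5.3779
V_2 = 5.3779 / l_2 = 5.3779 / 0.94 = 5.72117… → 5.72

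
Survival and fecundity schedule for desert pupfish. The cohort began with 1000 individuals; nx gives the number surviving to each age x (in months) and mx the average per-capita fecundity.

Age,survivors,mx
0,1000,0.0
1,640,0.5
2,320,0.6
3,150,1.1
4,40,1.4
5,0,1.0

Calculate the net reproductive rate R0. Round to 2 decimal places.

lx = nx/n0 = nx/1000: 1, 0.64, 0.32, 0.15, 0.04, 0
lx·mx by age: 0, 0.32, 0.192, 0.165, 0.056, 0
R0 = Σ lx·mx = 0.733 → 0.73

0.73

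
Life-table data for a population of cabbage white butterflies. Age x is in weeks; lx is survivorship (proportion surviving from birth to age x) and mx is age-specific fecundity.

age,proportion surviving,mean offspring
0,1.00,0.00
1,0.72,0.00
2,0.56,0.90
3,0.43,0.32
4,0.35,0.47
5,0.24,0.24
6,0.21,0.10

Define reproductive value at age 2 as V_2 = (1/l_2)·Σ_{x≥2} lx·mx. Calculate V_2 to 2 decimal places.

lx·mx for x ≥ 2: 0.504, 0.1376, 0.1645, 0.0576, 0.021 → sum = 0.8847
V_2 = 0.8847 / l_2 = 0.8847 / 0.56 = 1.579821… → 1.58

1.58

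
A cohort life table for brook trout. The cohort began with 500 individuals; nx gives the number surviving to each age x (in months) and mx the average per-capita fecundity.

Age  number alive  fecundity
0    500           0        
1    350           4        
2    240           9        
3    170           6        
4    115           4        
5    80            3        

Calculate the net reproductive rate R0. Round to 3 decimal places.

10.560

lx = nx/n0 = nx/500: 1, 0.7, 0.48, 0.34, 0.23, 0.16
lx·mx by age: 0, 2.8, 4.32, 2.04, 0.92, 0.48
R0 = Σ lx·mx = 10.56 → 10.560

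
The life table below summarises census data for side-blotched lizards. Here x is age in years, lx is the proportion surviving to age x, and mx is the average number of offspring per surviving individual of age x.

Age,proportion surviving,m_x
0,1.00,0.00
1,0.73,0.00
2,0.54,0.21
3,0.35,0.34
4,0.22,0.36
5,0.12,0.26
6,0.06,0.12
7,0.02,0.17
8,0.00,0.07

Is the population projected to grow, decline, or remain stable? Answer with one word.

declining

R0 = Σ lx·mx = 0 + 0 + 0.1134 + 0.119 + 0.0792 + 0.0312 + 0.0072 + 0.0034 + 0 = 0.3534
R0 < 1, so the population is declining.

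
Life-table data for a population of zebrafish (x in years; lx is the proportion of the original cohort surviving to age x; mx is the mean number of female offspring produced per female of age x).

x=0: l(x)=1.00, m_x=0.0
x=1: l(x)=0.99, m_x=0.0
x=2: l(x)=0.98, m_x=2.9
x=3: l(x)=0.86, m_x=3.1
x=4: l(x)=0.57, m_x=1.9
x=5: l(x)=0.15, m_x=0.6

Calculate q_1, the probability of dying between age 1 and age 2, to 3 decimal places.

q_1 = (l_1 − l_2) / l_1 = (0.99 − 0.98) / 0.99
     = 0.01 / 0.99 = 0.010101… → 0.010

0.010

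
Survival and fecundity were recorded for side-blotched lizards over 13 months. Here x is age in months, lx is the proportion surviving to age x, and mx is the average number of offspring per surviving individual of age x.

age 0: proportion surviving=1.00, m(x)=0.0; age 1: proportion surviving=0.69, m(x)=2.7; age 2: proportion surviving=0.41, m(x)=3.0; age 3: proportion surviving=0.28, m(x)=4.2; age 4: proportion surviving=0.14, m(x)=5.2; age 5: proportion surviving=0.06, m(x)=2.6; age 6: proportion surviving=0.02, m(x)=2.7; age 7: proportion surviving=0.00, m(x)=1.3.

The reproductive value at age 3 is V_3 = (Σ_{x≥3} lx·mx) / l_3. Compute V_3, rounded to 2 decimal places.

7.55

lx·mx for x ≥ 3: 1.176, 0.728, 0.156, 0.054, 0 → sum = 2.114
V_3 = 2.114 / l_3 = 2.114 / 0.28 = 7.55 → 7.55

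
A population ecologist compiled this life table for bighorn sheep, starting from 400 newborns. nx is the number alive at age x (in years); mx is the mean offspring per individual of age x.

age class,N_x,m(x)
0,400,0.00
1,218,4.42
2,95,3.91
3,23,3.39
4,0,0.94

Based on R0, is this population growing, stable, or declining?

lx = nx/n0 = nx/400: 1, 0.545, 0.2375, 0.0575, 0
R0 = Σ lx·mx = 0 + 2.4089 + 0.928625 + 0.194925 + 0 = 3.53245
R0 > 1, so the population is growing.

growing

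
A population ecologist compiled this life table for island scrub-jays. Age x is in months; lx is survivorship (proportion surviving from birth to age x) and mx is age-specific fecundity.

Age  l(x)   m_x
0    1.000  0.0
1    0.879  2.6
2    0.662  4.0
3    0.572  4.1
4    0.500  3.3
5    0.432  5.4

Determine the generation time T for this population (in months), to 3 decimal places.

lx·mx: 0, 2.2854, 2.648, 2.3452, 1.65, 2.3328 → R0 = 11.2614
x·lx·mx: 0, 2.2854, 5.296, 7.0356, 6.6, 11.664 → Σ = 32.881
T = 32.881 / 11.2614 = 2.919797… → 2.920

2.920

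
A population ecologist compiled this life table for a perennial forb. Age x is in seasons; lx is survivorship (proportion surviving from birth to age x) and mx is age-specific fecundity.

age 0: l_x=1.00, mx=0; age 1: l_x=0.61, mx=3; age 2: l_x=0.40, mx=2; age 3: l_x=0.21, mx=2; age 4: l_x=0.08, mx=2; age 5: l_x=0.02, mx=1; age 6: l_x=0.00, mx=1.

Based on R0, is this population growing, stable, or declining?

growing

R0 = Σ lx·mx = 0 + 1.83 + 0.8 + 0.42 + 0.16 + 0.02 + 0 = 3.23
R0 > 1, so the population is growing.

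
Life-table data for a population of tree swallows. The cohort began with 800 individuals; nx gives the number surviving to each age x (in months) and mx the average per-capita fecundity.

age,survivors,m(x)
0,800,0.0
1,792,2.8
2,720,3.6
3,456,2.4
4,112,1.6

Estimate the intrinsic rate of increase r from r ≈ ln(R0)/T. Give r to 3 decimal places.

1.082

lx = nx/n0 = nx/800: 1, 0.99, 0.9, 0.57, 0.14
R0 = Σ lx·mx = 0 + 2.772 + 3.24 + 1.368 + 0.224 = 7.604
Σ x·lx·mx = 14.252; T = 14.252/7.604 = 1.87428…
r ≈ ln(R0)/T = ln(7.604)/1.87428… = 1.08238… → 1.082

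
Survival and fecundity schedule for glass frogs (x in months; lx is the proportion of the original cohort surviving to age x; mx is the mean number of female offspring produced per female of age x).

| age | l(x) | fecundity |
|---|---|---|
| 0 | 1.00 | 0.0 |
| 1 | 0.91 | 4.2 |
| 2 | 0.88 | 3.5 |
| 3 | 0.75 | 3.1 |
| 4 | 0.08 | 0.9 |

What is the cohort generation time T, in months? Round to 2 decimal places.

1.85

lx·mx: 0, 3.822, 3.08, 2.325, 0.072 → R0 = 9.299
x·lx·mx: 0, 3.822, 6.16, 6.975, 0.288 → Σ = 17.245
T = 17.245 / 9.299 = 1.8545… → 1.85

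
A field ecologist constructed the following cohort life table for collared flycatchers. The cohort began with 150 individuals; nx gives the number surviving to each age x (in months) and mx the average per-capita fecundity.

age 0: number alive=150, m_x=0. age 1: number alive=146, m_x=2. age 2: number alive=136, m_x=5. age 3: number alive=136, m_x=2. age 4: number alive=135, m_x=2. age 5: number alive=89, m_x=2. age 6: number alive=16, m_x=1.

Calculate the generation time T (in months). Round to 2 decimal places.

2.65

lx = nx/n0 = nx/150: 1, 0.97333…, 0.90667…, 0.90667…, 0.9, 0.59333…, 0.10667…
lx·mx: 0, 1.946667…, 4.533333…, 1.813333…, 1.8, 1.186667…, 0.106667… → R0 = 11.386667…
x·lx·mx: 0, 1.946667…, 9.066667…, 5.44…, 7.2, 5.933333…, 0.64… → Σ = 30.226667…
T = 30.226667… / 11.386667… = 2.654567… → 2.65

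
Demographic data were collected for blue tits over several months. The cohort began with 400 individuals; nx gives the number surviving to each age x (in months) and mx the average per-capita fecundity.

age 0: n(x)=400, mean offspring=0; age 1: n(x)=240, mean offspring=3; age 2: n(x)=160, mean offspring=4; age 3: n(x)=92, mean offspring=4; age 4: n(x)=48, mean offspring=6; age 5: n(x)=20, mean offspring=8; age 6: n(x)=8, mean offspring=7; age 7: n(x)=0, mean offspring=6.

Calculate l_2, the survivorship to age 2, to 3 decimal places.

0.400

l_2 = n_2/n_0 = 160/400 = 0.4 → 0.400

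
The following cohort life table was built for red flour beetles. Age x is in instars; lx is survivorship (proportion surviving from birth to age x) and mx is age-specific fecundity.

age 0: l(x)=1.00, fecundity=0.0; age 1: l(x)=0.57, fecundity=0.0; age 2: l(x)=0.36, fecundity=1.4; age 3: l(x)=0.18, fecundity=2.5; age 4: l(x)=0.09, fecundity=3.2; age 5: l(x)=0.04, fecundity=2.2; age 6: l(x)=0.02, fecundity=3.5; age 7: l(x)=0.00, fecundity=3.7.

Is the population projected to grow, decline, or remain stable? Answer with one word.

growing

R0 = Σ lx·mx = 0 + 0 + 0.504 + 0.45 + 0.288 + 0.088 + 0.07 + 0 = 1.4
R0 > 1, so the population is growing.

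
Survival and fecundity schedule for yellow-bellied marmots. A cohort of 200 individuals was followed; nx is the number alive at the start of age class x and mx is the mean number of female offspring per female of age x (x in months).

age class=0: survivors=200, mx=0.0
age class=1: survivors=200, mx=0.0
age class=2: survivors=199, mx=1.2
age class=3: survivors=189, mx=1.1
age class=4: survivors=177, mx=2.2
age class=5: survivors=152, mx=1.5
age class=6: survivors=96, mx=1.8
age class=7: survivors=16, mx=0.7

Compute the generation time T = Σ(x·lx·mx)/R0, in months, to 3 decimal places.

3.937

lx = nx/n0 = nx/200: 1, 1, 0.995, 0.945, 0.885, 0.76, 0.48, 0.08
lx·mx: 0, 0, 1.194, 1.0395, 1.947, 1.14, 0.864, 0.056 → R0 = 6.2405
x·lx·mx: 0, 0, 2.388, 3.1185, 7.788, 5.7, 5.184, 0.392 → Σ = 24.5705
T = 24.5705 / 6.2405 = 3.937265… → 3.937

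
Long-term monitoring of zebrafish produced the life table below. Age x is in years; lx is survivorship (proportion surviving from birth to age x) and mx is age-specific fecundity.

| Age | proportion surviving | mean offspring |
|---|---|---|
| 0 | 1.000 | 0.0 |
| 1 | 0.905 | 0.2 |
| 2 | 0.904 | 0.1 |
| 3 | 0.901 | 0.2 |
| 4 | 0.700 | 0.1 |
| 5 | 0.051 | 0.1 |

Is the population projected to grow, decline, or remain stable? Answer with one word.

R0 = Σ lx·mx = 0 + 0.181 + 0.0904 + 0.1802 + 0.07 + 0.0051 = 0.5267
R0 < 1, so the population is declining.

declining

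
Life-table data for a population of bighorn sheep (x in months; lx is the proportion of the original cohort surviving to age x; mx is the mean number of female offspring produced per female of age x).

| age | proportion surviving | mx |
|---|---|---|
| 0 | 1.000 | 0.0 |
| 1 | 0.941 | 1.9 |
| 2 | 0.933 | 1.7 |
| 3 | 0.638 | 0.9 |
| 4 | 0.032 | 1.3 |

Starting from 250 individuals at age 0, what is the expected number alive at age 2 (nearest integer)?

233

Expected survivors = N0 · l_2 = 250 × 0.933 = 233.25 → 233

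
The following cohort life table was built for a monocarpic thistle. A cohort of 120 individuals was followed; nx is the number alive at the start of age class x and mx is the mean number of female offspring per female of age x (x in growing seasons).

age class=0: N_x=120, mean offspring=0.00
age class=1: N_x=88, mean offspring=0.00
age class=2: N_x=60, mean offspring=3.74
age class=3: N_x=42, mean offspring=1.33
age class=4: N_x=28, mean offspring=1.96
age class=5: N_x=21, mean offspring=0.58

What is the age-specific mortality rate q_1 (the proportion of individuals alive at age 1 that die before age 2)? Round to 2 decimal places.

0.32

lx = nx/n0 = nx/120: 1, 0.73333…, 0.5, 0.35, 0.23333…, 0.175
q_1 = (l_1 − l_2) / l_1 = (0.733333… − 0.5) / 0.733333…
     = 0.233333… / 0.733333… = 0.318182… → 0.32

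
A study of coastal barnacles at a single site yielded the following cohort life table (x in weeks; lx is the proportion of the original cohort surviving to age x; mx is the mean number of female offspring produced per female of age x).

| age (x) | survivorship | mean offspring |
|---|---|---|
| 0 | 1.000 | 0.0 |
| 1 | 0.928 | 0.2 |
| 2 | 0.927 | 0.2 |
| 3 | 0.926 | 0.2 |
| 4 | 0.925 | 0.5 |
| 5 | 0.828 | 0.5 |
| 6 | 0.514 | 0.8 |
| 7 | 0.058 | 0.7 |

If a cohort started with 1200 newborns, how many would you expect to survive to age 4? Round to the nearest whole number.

1110

Expected survivors = N0 · l_4 = 1200 × 0.925 = 1110 → 1110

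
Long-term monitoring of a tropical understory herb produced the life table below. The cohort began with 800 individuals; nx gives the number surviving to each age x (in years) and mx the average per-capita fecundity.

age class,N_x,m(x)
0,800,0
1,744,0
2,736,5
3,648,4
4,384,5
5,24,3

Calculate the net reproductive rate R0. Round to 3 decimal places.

10.330

lx = nx/n0 = nx/800: 1, 0.93, 0.92, 0.81, 0.48, 0.03
lx·mx by age: 0, 0, 4.6, 3.24, 2.4, 0.09
R0 = Σ lx·mx = 10.33 → 10.330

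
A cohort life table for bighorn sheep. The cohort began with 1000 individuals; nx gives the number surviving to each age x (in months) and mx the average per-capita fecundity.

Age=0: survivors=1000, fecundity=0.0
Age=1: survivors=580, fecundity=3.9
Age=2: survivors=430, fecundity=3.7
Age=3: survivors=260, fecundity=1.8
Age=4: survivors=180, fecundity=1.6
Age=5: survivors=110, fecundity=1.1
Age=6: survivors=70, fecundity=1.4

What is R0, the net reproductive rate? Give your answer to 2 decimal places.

lx = nx/n0 = nx/1000: 1, 0.58, 0.43, 0.26, 0.18, 0.11, 0.07
lx·mx by age: 0, 2.262, 1.591, 0.468, 0.288, 0.121, 0.098
R0 = Σ lx·mx = 4.828 → 4.83

4.83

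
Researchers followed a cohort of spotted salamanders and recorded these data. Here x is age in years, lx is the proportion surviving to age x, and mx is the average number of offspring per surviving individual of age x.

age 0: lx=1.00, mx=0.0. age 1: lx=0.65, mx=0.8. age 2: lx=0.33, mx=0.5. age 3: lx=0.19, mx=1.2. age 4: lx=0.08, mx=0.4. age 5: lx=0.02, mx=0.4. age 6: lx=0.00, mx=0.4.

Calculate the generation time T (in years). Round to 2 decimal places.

lx·mx: 0, 0.52, 0.165, 0.228, 0.032, 0.008, 0 → R0 = 0.953
x·lx·mx: 0, 0.52, 0.33, 0.684, 0.128, 0.04, 0 → Σ = 1.702
T = 1.702 / 0.953 = 1.785939… → 1.79

1.79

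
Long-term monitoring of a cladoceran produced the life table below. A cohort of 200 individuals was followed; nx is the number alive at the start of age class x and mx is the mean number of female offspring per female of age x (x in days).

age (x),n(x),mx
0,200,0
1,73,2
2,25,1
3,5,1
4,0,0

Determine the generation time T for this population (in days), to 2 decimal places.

1.20

lx = nx/n0 = nx/200: 1, 0.365, 0.125, 0.025, 0
lx·mx: 0, 0.73, 0.125, 0.025, 0 → R0 = 0.88
x·lx·mx: 0, 0.73, 0.25, 0.075, 0 → Σ = 1.055
T = 1.055 / 0.88 = 1.198864… → 1.20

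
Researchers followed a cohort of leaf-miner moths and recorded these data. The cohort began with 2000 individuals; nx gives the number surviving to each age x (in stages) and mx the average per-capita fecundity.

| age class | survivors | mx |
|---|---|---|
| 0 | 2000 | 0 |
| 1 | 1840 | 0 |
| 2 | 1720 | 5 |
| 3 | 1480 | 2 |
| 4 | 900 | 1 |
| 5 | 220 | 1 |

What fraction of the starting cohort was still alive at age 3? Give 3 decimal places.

l_3 = n_3/n_0 = 1480/2000 = 0.74 → 0.740

0.740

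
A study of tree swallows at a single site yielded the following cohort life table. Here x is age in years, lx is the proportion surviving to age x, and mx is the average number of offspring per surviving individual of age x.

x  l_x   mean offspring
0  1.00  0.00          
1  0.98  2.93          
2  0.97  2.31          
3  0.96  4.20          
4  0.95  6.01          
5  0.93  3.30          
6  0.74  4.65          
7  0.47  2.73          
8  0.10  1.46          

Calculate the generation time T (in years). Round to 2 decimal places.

3.88

lx·mx: 0, 2.8714, 2.2407, 4.032, 5.7095, 3.069, 3.441, 1.2831, 0.146 → R0 = 22.7927
x·lx·mx: 0, 2.8714, 4.4814, 12.096, 22.838, 15.345, 20.646, 8.9817, 1.168 → Σ = 88.4275
T = 88.4275 / 22.7927 = 3.879641… → 3.88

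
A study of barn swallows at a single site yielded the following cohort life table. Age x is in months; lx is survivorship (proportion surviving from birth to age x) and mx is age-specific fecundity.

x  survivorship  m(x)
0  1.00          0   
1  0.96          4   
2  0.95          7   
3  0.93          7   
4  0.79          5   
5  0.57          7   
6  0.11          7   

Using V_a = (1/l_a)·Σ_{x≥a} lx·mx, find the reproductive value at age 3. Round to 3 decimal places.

16.366

lx·mx for x ≥ 3: 6.51, 3.95, 3.99, 0.77 → sum = 15.22
V_3 = 15.22 / l_3 = 15.22 / 0.93 = 16.365591… → 16.366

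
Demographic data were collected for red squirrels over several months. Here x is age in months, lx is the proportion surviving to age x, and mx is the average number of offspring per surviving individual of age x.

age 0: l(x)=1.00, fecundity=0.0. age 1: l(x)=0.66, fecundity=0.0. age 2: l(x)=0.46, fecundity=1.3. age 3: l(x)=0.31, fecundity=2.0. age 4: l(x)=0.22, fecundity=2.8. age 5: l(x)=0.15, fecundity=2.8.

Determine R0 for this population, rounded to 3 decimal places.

lx·mx by age: 0, 0, 0.598, 0.62, 0.616, 0.42
R0 = Σ lx·mx = 2.254 → 2.254

2.254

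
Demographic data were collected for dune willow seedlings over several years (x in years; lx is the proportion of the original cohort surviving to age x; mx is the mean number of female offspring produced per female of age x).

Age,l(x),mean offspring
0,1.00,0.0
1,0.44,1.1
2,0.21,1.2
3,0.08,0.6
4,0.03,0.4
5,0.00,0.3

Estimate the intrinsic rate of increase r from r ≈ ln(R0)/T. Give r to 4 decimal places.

-0.1539

R0 = Σ lx·mx = 0 + 0.484 + 0.252 + 0.048 + 0.012 + 0 = 0.796
Σ x·lx·mx = 1.18; T = 1.18/0.796 = 1.48241…
r ≈ ln(R0)/T = ln(0.796)/1.48241… = -0.153909… → -0.1539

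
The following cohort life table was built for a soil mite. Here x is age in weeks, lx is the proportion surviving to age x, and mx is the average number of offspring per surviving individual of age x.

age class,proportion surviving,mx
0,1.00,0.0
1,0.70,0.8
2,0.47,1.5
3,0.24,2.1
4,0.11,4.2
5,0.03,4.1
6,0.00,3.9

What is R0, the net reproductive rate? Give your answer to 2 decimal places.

lx·mx by age: 0, 0.56, 0.705, 0.504, 0.462, 0.123, 0
R0 = Σ lx·mx = 2.354 → 2.35

2.35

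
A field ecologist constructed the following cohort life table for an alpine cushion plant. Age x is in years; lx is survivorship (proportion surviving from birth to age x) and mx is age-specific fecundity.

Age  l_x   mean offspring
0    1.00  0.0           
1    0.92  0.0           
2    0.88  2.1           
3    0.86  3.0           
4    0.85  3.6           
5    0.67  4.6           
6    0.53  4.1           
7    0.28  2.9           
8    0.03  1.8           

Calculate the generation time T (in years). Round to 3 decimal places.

4.280

lx·mx: 0, 0, 1.848, 2.58, 3.06, 3.082, 2.173, 0.812, 0.054 → R0 = 13.609
x·lx·mx: 0, 0, 3.696, 7.74, 12.24, 15.41, 13.038, 5.684, 0.432 → Σ = 58.24
T = 58.24 / 13.609 = 4.279521… → 4.280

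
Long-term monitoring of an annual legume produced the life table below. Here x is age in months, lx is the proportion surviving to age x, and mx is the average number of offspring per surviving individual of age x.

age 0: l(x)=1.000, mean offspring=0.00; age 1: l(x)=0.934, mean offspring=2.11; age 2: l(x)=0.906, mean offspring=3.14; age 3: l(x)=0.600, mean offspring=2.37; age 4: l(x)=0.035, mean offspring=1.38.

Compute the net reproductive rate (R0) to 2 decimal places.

lx·mx by age: 0, 1.97074, 2.84484, 1.422, 0.0483
R0 = Σ lx·mx = 6.28588 → 6.29

6.29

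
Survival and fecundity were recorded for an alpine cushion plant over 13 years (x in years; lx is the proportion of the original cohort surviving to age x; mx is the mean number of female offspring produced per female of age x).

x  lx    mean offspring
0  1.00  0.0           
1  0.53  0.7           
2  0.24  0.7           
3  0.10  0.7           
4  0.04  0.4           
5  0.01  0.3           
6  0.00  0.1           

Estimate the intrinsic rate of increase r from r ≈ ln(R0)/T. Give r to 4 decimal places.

R0 = Σ lx·mx = 0 + 0.371 + 0.168 + 0.07 + 0.016 + 0.003 + 0 = 0.628
Σ x·lx·mx = 0.996; T = 0.996/0.628 = 1.58599…
r ≈ ln(R0)/T = ln(0.628)/1.58599… = -0.293328… → -0.2933

-0.2933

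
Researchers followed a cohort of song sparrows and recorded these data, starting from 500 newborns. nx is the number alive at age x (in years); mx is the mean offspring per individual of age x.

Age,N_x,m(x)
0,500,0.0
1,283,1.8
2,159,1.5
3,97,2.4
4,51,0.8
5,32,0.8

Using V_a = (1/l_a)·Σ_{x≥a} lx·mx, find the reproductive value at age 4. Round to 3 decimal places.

1.302

lx = nx/n0 = nx/500: 1, 0.566, 0.318, 0.194, 0.102, 0.064
lx·mx for x ≥ 4: 0.0816, 0.0512 → sum = 0.1328
V_4 = 0.1328 / l_4 = 0.1328 / 0.102 = 1.301961… → 1.302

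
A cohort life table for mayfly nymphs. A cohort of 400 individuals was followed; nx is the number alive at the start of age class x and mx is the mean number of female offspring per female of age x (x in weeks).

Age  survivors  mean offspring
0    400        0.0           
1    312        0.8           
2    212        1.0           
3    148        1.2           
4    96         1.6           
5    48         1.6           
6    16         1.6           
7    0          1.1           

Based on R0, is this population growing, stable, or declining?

lx = nx/n0 = nx/400: 1, 0.78, 0.53, 0.37, 0.24, 0.12, 0.04, 0
R0 = Σ lx·mx = 0 + 0.624 + 0.53 + 0.444 + 0.384 + 0.192 + 0.064 + 0 = 2.238
R0 > 1, so the population is growing.

growing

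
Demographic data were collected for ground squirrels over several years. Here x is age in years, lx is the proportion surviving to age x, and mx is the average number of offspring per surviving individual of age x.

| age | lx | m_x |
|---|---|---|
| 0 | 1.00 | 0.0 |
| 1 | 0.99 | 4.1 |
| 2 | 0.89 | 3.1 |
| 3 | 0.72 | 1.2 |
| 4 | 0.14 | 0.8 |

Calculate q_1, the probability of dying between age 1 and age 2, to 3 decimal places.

0.101

q_1 = (l_1 − l_2) / l_1 = (0.99 − 0.89) / 0.99
     = 0.1 / 0.99 = 0.10101… → 0.101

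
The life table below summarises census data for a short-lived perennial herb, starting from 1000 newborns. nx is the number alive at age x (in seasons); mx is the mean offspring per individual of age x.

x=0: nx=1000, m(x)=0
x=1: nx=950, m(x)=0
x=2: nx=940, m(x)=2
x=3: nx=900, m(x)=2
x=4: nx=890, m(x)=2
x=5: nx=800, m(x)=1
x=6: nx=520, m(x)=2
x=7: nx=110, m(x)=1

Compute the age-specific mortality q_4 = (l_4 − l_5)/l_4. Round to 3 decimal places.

0.101

lx = nx/n0 = nx/1000: 1, 0.95, 0.94, 0.9, 0.89, 0.8, 0.52, 0.11
q_4 = (l_4 − l_5) / l_4 = (0.89 − 0.8) / 0.89
     = 0.09 / 0.89 = 0.101124… → 0.101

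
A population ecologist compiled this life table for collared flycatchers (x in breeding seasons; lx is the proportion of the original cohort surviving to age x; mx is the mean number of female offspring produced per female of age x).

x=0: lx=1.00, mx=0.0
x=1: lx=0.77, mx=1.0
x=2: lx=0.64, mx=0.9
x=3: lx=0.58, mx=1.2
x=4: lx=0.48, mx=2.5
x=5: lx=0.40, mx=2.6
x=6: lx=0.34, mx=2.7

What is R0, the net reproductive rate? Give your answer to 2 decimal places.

5.20

lx·mx by age: 0, 0.77, 0.576, 0.696, 1.2, 1.04, 0.918
R0 = Σ lx·mx = 5.2 → 5.20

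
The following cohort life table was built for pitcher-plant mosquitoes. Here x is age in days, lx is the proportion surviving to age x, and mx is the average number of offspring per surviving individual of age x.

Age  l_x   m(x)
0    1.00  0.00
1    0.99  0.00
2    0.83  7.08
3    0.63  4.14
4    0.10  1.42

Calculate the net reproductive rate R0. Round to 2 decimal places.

lx·mx by age: 0, 0, 5.8764, 2.6082, 0.142
R0 = Σ lx·mx = 8.6266 → 8.63

8.63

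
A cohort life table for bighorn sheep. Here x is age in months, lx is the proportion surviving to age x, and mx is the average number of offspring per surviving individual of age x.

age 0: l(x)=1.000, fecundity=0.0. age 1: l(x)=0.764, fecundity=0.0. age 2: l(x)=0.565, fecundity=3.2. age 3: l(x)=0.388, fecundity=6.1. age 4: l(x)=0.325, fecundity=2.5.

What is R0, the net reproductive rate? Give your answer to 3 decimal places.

4.987

lx·mx by age: 0, 0, 1.808, 2.3668, 0.8125
R0 = Σ lx·mx = 4.9873 → 4.987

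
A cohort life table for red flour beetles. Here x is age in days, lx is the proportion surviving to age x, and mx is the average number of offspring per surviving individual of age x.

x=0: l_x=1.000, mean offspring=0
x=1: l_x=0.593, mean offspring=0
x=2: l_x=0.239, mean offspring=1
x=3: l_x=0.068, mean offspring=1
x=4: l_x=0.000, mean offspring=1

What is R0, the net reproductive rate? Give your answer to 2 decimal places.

0.31

lx·mx by age: 0, 0, 0.239, 0.068, 0
R0 = Σ lx·mx = 0.307 → 0.31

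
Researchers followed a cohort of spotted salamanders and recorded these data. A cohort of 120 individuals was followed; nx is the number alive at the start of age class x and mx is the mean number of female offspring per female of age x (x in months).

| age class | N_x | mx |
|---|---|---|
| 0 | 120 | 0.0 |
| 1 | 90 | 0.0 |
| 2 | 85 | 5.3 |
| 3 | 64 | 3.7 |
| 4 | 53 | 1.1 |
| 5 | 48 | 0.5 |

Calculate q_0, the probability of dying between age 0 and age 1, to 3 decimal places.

lx = nx/n0 = nx/120: 1, 0.75, 0.70833…, 0.53333…, 0.44167…, 0.4
q_0 = (l_0 − l_1) / l_0 = (1 − 0.75) / 1
     = 0.25 / 1 = 0.25 → 0.250

0.250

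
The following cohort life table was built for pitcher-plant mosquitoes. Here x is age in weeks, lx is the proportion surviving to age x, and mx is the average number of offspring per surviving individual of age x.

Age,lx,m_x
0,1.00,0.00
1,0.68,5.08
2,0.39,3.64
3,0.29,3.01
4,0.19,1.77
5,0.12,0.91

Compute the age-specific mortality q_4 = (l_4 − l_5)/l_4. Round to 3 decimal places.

q_4 = (l_4 − l_5) / l_4 = (0.19 − 0.12) / 0.19
     = 0.07 / 0.19 = 0.368421… → 0.368

0.368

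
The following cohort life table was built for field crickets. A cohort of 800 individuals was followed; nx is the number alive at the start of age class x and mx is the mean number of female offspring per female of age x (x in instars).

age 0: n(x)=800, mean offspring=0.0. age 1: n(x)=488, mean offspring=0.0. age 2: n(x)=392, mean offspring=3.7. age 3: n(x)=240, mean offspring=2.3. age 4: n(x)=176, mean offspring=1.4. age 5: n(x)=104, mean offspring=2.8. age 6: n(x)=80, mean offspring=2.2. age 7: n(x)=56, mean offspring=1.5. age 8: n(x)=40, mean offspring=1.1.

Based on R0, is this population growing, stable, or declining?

lx = nx/n0 = nx/800: 1, 0.61, 0.49, 0.3, 0.22, 0.13, 0.1, 0.07, 0.05
R0 = Σ lx·mx = 0 + 0 + 1.813 + 0.69 + 0.308 + 0.364 + 0.22 + 0.105 + 0.055 = 3.555
R0 > 1, so the population is growing.

growing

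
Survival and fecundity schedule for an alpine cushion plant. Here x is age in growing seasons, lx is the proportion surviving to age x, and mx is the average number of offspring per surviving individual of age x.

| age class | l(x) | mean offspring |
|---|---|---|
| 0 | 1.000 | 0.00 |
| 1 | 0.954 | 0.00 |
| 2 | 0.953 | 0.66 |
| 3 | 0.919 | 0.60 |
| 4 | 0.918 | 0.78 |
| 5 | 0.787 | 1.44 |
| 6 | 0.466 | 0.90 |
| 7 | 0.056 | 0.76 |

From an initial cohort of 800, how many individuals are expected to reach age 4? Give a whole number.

734

Expected survivors = N0 · l_4 = 800 × 0.918 = 734.4 → 734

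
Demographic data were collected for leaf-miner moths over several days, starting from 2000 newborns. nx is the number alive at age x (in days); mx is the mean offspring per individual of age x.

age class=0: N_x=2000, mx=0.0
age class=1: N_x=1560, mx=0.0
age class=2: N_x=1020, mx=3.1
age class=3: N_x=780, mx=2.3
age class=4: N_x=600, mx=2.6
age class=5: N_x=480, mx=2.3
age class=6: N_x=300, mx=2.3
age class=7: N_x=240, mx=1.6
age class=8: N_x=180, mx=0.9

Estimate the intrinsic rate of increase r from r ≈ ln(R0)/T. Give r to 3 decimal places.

0.417

lx = nx/n0 = nx/2000: 1, 0.78, 0.51, 0.39, 0.3, 0.24, 0.15, 0.12, 0.09
R0 = Σ lx·mx = 0 + 0 + 1.581 + 0.897 + 0.78 + 0.552 + 0.345 + 0.192 + 0.081 = 4.428
Σ x·lx·mx = 15.795; T = 15.795/4.428 = 3.56707…
r ≈ ln(R0)/T = ln(4.428)/3.56707… = 0.41713… → 0.417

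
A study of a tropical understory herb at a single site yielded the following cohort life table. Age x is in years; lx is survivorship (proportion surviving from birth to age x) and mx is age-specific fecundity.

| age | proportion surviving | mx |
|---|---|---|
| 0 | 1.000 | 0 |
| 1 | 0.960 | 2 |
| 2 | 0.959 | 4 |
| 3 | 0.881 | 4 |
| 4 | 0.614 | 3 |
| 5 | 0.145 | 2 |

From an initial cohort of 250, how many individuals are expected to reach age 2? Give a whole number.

Expected survivors = N0 · l_2 = 250 × 0.959 = 239.75 → 240

240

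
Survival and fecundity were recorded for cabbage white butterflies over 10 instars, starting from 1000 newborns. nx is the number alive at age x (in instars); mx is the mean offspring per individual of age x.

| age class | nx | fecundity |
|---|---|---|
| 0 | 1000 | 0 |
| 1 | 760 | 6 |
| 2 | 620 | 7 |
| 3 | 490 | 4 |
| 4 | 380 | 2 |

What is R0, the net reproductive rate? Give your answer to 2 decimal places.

11.62

lx = nx/n0 = nx/1000: 1, 0.76, 0.62, 0.49, 0.38
lx·mx by age: 0, 4.56, 4.34, 1.96, 0.76
R0 = Σ lx·mx = 11.62 → 11.62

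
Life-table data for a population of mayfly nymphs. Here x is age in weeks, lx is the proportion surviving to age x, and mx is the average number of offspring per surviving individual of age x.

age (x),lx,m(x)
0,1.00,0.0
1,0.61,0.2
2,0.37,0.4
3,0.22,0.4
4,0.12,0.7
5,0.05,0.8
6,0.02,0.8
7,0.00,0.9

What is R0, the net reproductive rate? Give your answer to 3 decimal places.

lx·mx by age: 0, 0.122, 0.148, 0.088, 0.084, 0.04, 0.016, 0
R0 = Σ lx·mx = 0.498 → 0.498

0.498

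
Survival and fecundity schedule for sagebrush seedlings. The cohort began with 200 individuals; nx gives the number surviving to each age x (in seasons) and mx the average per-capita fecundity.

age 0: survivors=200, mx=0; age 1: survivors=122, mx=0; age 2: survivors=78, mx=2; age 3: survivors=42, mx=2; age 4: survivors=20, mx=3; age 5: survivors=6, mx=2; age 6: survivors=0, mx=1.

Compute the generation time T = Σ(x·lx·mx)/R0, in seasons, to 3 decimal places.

lx = nx/n0 = nx/200: 1, 0.61, 0.39, 0.21, 0.1, 0.03, 0
lx·mx: 0, 0, 0.78, 0.42, 0.3, 0.06, 0 → R0 = 1.56
x·lx·mx: 0, 0, 1.56, 1.26, 1.2, 0.3, 0 → Σ = 4.32
T = 4.32 / 1.56 = 2.769231… → 2.769

2.769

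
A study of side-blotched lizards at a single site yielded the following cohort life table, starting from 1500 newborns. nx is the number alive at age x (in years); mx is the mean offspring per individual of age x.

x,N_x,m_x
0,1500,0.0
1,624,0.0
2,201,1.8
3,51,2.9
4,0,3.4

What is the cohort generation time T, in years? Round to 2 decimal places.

2.29

lx = nx/n0 = nx/1500: 1, 0.416, 0.134, 0.034, 0
lx·mx: 0, 0, 0.2412, 0.0986, 0 → R0 = 0.3398
x·lx·mx: 0, 0, 0.4824, 0.2958, 0 → Σ = 0.7782
T = 0.7782 / 0.3398 = 2.290171… → 2.29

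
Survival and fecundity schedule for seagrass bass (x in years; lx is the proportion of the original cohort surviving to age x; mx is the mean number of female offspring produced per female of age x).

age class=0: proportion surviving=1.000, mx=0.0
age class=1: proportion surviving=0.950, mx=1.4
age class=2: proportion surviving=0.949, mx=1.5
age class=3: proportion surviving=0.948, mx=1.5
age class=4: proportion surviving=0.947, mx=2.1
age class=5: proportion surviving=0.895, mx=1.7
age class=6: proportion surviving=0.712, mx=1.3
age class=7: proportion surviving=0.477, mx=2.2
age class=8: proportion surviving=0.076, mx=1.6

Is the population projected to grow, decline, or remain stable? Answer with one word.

R0 = Σ lx·mx = 0 + 1.33 + 1.4235 + 1.422 + 1.9887 + 1.5215 + 0.9256 + 1.0494 + 0.1216 = 9.7823
R0 > 1, so the population is growing.

growing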